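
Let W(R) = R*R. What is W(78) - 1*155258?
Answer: -149174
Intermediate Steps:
W(R) = R**2
W(78) - 1*155258 = 78**2 - 1*155258 = 6084 - 155258 = -149174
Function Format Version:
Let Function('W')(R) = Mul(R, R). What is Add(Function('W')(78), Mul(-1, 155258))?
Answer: -149174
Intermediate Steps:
Function('W')(R) = Pow(R, 2)
Add(Function('W')(78), Mul(-1, 155258)) = Add(Pow(78, 2), Mul(-1, 155258)) = Add(6084, -155258) = -149174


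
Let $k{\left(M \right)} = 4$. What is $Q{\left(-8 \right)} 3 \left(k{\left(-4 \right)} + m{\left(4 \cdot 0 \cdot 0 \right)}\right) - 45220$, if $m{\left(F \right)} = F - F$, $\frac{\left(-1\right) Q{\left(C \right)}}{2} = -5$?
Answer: $-45100$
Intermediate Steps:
$Q{\left(C \right)} = 10$ ($Q{\left(C \right)} = \left(-2\right) \left(-5\right) = 10$)
$m{\left(F \right)} = 0$
$Q{\left(-8 \right)} 3 \left(k{\left(-4 \right)} + m{\left(4 \cdot 0 \cdot 0 \right)}\right) - 45220 = 10 \cdot 3 \left(4 + 0\right) - 45220 = 10 \cdot 3 \cdot 4 - 45220 = 10 \cdot 12 - 45220 = 120 - 45220 = -45100$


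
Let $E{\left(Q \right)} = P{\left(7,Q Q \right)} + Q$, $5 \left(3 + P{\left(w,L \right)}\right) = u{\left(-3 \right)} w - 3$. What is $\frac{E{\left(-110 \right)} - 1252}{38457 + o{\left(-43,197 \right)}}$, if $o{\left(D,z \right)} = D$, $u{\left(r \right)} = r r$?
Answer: $- \frac{1353}{38414} \approx -0.035222$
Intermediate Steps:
$u{\left(r \right)} = r^{2}$
$P{\left(w,L \right)} = - \frac{18}{5} + \frac{9 w}{5}$ ($P{\left(w,L \right)} = -3 + \frac{\left(-3\right)^{2} w - 3}{5} = -3 + \frac{9 w - 3}{5} = -3 + \frac{-3 + 9 w}{5} = -3 + \left(- \frac{3}{5} + \frac{9 w}{5}\right) = - \frac{18}{5} + \frac{9 w}{5}$)
$E{\left(Q \right)} = 9 + Q$ ($E{\left(Q \right)} = \left(- \frac{18}{5} + \frac{9}{5} \cdot 7\right) + Q = \left(- \frac{18}{5} + \frac{63}{5}\right) + Q = 9 + Q$)
$\frac{E{\left(-110 \right)} - 1252}{38457 + o{\left(-43,197 \right)}} = \frac{\left(9 - 110\right) - 1252}{38457 - 43} = \frac{-101 - 1252}{38414} = \left(-1353\right) \frac{1}{38414} = - \frac{1353}{38414}$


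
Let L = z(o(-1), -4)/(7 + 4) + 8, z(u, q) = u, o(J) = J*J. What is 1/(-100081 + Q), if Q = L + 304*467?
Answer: 11/460846 ≈ 2.3869e-5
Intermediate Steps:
o(J) = J²
L = 89/11 (L = (-1)²/(7 + 4) + 8 = 1/11 + 8 = 89/11 ≈ 8.0909)
Q = 1561737/11 (Q = 89/11 + 304*467 = 89/11 + 141968 = 1561737/11 ≈ 1.4198e+5)
1/(-100081 + Q) = 1/(-100081 + 1561737/11) = 1/(460846/11) = 11/460846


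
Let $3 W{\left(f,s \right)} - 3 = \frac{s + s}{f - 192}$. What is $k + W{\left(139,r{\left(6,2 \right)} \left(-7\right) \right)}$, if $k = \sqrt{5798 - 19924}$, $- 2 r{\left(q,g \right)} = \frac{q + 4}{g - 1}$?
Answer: $\frac{89}{159} + i \sqrt{14126} \approx 0.55975 + 118.85 i$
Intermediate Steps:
$r{\left(q,g \right)} = - \frac{4 + q}{2 \left(-1 + g\right)}$ ($r{\left(q,g \right)} = - \frac{\left(q + 4\right) \frac{1}{g - 1}}{2} = - \frac{\left(4 + q\right) \frac{1}{-1 + g}}{2} = - \frac{\frac{1}{-1 + g} \left(4 + q\right)}{2} = - \frac{4 + q}{2 \left(-1 + g\right)}$)
$W{\left(f,s \right)} = 1 + \frac{2 s}{3 \left(-192 + f\right)}$ ($W{\left(f,s \right)} = 1 + \frac{\left(s + s\right) \frac{1}{f - 192}}{3} = 1 + \frac{2 s \frac{1}{-192 + f}}{3} = 1 + \frac{2 s}{3 \left(-192 + f\right)}$)
$k = i \sqrt{14126}$ ($k = \sqrt{-14126} = i \sqrt{14126} \approx 118.85 i$)
$k + W{\left(139,r{\left(6,2 \right)} \left(-7\right) \right)} = i \sqrt{14126} + \frac{-192 + 139 + \frac{2 \frac{-4 - 6}{2 \left(-1 + 2\right)} \left(-7\right)}{3}}{-192 + 139} = i \sqrt{14126} + \frac{-192 + 139 + \frac{2 \frac{-4 - 6}{2 \cdot 1} \left(-7\right)}{3}}{-53} = i \sqrt{14126} - \frac{-192 + 139 + \frac{2 \cdot \frac{1}{2} \cdot 1 \left(-10\right) \left(-7\right)}{3}}{53} = i \sqrt{14126} - \frac{-192 + 139 + \frac{2 \left(\left(-5\right) \left(-7\right)\right)}{3}}{53} = i \sqrt{14126} - \frac{-192 + 139 + \frac{2}{3} \cdot 35}{53} = i \sqrt{14126} - \frac{-192 + 139 + \frac{70}{3}}{53} = i \sqrt{14126} - - \frac{89}{159} = i \sqrt{14126} + \frac{89}{159} = \frac{89}{159} + i \sqrt{14126}$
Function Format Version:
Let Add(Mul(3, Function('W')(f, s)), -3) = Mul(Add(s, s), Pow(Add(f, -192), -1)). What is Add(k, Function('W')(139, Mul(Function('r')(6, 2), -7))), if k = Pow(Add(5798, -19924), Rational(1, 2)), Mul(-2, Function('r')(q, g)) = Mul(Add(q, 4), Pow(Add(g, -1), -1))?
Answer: Add(Rational(89, 159), Mul(I, Pow(14126, Rational(1, 2)))) ≈ Add(0.55975, Mul(118.85, I))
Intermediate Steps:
Function('r')(q, g) = Mul(Rational(-1, 2), Pow(Add(-1, g), -1), Add(4, q)) (Function('r')(q, g) = Mul(Rational(-1, 2), Mul(Add(q, 4), Pow(Add(g, -1), -1))) = Mul(Rational(-1, 2), Mul(Add(4, q), Pow(Add(-1, g), -1))) = Mul(Rational(-1, 2), Mul(Pow(Add(-1, g), -1), Add(4, q))) = Mul(Rational(-1, 2), Pow(Add(-1, g), -1), Add(4, q)))
Function('W')(f, s) = Add(1, Mul(Rational(2, 3), s, Pow(Add(-192, f), -1))) (Function('W')(f, s) = Add(1, Mul(Rational(1, 3), Mul(Add(s, s), Pow(Add(f, -192), -1)))) = Add(1, Mul(Rational(1, 3), Mul(Mul(2, s), Pow(Add(-192, f), -1)))) = Add(1, Mul(Rational(1, 3), Mul(2, s, Pow(Add(-192, f), -1)))) = Add(1, Mul(Rational(2, 3), s, Pow(Add(-192, f), -1))))
k = Mul(I, Pow(14126, Rational(1, 2))) (k = Pow(-14126, Rational(1, 2)) = Mul(I, Pow(14126, Rational(1, 2))) ≈ Mul(118.85, I))
Add(k, Function('W')(139, Mul(Function('r')(6, 2), -7))) = Add(Mul(I, Pow(14126, Rational(1, 2))), Mul(Pow(Add(-192, 139), -1), Add(-192, 139, Mul(Rational(2, 3), Mul(Mul(Rational(1, 2), Pow(Add(-1, 2), -1), Add(-4, Mul(-1, 6))), -7))))) = Add(Mul(I, Pow(14126, Rational(1, 2))), Mul(Pow(-53, -1), Add(-192, 139, Mul(Rational(2, 3), Mul(Mul(Rational(1, 2), Pow(1, -1), Add(-4, -6)), -7))))) = Add(Mul(I, Pow(14126, Rational(1, 2))), Mul(Rational(-1, 53), Add(-192, 139, Mul(Rational(2, 3), Mul(Mul(Rational(1, 2), 1, -10), -7))))) = Add(Mul(I, Pow(14126, Rational(1, 2))), Mul(Rational(-1, 53), Add(-192, 139, Mul(Rational(2, 3), Mul(-5, -7))))) = Add(Mul(I, Pow(14126, Rational(1, 2))), Mul(Rational(-1, 53), Add(-192, 139, Mul(Rational(2, 3), 35)))) = Add(Mul(I, Pow(14126, Rational(1, 2))), Mul(Rational(-1, 53), Add(-192, 139, Rational(70, 3)))) = Add(Mul(I, Pow(14126, Rational(1, 2))), Mul(Rational(-1, 53), Rational(-89, 3))) = Add(Mul(I, Pow(14126, Rational(1, 2))), Rational(89, 159)) = Add(Rational(89, 159), Mul(I, Pow(14126, Rational(1, 2))))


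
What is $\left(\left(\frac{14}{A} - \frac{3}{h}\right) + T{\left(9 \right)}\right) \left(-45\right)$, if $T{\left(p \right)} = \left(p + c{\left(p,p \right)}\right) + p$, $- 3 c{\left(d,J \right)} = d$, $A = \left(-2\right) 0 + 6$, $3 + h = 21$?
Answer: $- \frac{1545}{2} \approx -772.5$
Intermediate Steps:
$h = 18$ ($h = -3 + 21 = 18$)
$A = 6$ ($A = 0 + 6 = 6$)
$c{\left(d,J \right)} = - \frac{d}{3}$
$T{\left(p \right)} = \frac{5 p}{3}$ ($T{\left(p \right)} = \left(p - \frac{p}{3}\right) + p = \frac{2 p}{3} + p = \frac{5 p}{3}$)
$\left(\left(\frac{14}{A} - \frac{3}{h}\right) + T{\left(9 \right)}\right) \left(-45\right) = \left(\left(\frac{14}{6} - \frac{3}{18}\right) + \frac{5}{3} \cdot 9\right) \left(-45\right) = \left(\left(14 \cdot \frac{1}{6} - \frac{1}{6}\right) + 15\right) \left(-45\right) = \left(\left(\frac{7}{3} - \frac{1}{6}\right) + 15\right) \left(-45\right) = \left(\frac{13}{6} + 15\right) \left(-45\right) = \frac{103}{6} \left(-45\right) = - \frac{1545}{2}$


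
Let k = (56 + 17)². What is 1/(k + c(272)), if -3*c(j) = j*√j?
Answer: 47961/235460521 + 3264*√17/235460521 ≈ 0.00026085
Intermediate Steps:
c(j) = -j^(3/2)/3 (c(j) = -j*√j/3 = -j^(3/2)/3)
k = 5329 (k = 73² = 5329)
1/(k + c(272)) = 1/(5329 - 1088*√17/3)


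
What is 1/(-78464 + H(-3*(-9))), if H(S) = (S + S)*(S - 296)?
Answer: -1/92990 ≈ -1.0754e-5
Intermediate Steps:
H(S) = 2*S*(-296 + S) (H(S) = (2*S)*(-296 + S) = 2*S*(-296 + S))
1/(-78464 + H(-3*(-9))) = 1/(-78464 + 2*(-3*(-9))*(-296 - 3*(-9))) = 1/(-78464 + 2*27*(-296 + 27)) = 1/(-78464 + 2*27*(-269)) = 1/(-78464 - 14526) = 1/(-92990) = -1/92990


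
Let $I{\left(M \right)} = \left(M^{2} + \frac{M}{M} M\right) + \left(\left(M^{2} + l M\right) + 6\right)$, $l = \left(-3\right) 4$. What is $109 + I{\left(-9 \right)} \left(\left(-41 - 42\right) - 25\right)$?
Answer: $-28727$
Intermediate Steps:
$l = -12$
$I{\left(M \right)} = 6 - 11 M + 2 M^{2}$ ($I{\left(M \right)} = \left(M^{2} + \frac{M}{M} M\right) + \left(\left(M^{2} - 12 M\right) + 6\right) = \left(M^{2} + 1 M\right) + \left(6 + M^{2} - 12 M\right) = \left(M^{2} + M\right) + \left(6 + M^{2} - 12 M\right) = \left(M + M^{2}\right) + \left(6 + M^{2} - 12 M\right) = 6 - 11 M + 2 M^{2}$)
$109 + I{\left(-9 \right)} \left(\left(-41 - 42\right) - 25\right) = 109 + \left(6 - -99 + 2 \left(-9\right)^{2}\right) \left(\left(-41 - 42\right) - 25\right) = 109 + \left(6 + 99 + 2 \cdot 81\right) \left(-83 - 25\right) = 109 + \left(6 + 99 + 162\right) \left(-108\right) = 109 + 267 \left(-108\right) = 109 - 28836 = -28727$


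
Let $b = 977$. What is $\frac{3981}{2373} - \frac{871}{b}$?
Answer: $\frac{607518}{772807} \approx 0.78612$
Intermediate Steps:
$\frac{3981}{2373} - \frac{871}{b} = \frac{3981}{2373} - \frac{871}{977} = 3981 \cdot \frac{1}{2373} - \frac{871}{977} = \frac{1327}{791} - \frac{871}{977} = \frac{607518}{772807}$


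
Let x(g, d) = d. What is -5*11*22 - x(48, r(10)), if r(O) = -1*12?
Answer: -1198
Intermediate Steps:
r(O) = -12
-5*11*22 - x(48, r(10)) = -5*11*22 - 1*(-12) = -55*22 + 12 = -1210 + 12 = -1198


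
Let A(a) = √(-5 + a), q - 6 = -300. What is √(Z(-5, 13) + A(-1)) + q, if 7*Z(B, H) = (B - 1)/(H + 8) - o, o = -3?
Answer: -294 + √(19 + 49*I*√6)/7 ≈ -292.8 + 1.0228*I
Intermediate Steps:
q = -294 (q = 6 - 300 = -294)
Z(B, H) = 3/7 + (-1 + B)/(7*(8 + H)) (Z(B, H) = ((B - 1)/(H + 8) - 1*(-3))/7 = ((-1 + B)/(8 + H) + 3)/7 = (3 + (-1 + B)/(8 + H))/7 = 3/7 + (-1 + B)/(7*(8 + H)))
√(Z(-5, 13) + A(-1)) + q = √((23 - 5 + 3*13)/(7*(8 + 13)) + √(-5 - 1)) - 294 = √((⅐)*(23 - 5 + 39)/21 + √(-6)) - 294 = √((⅐)*(1/21)*57 + I*√6) - 294 = √(19/49 + I*√6) - 294 = -294 + √(19/49 + I*√6)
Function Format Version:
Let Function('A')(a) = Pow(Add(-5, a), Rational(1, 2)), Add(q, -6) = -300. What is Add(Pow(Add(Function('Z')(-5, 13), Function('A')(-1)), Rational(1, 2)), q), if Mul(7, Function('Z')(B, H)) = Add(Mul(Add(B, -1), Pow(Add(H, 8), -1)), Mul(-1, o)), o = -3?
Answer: Add(-294, Mul(Rational(1, 7), Pow(Add(19, Mul(49, I, Pow(6, Rational(1, 2)))), Rational(1, 2)))) ≈ Add(-292.80, Mul(1.0228, I))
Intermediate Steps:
q = -294 (q = Add(6, -300) = -294)
Function('Z')(B, H) = Add(Rational(3, 7), Mul(Rational(1, 7), Pow(Add(8, H), -1), Add(-1, B))) (Function('Z')(B, H) = Mul(Rational(1, 7), Add(Mul(Add(B, -1), Pow(Add(H, 8), -1)), Mul(-1, -3))) = Mul(Rational(1, 7), Add(Mul(Add(-1, B), Pow(Add(8, H), -1)), 3)) = Mul(Rational(1, 7), Add(Mul(Pow(Add(8, H), -1), Add(-1, B)), 3)) = Mul(Rational(1, 7), Add(3, Mul(Pow(Add(8, H), -1), Add(-1, B)))) = Add(Rational(3, 7), Mul(Rational(1, 7), Pow(Add(8, H), -1), Add(-1, B))))
Add(Pow(Add(Function('Z')(-5, 13), Function('A')(-1)), Rational(1, 2)), q) = Add(Pow(Add(Mul(Rational(1, 7), Pow(Add(8, 13), -1), Add(23, -5, Mul(3, 13))), Pow(Add(-5, -1), Rational(1, 2))), Rational(1, 2)), -294) = Add(Pow(Add(Mul(Rational(1, 7), Pow(21, -1), Add(23, -5, 39)), Pow(-6, Rational(1, 2))), Rational(1, 2)), -294) = Add(Pow(Add(Mul(Rational(1, 7), Rational(1, 21), 57), Mul(I, Pow(6, Rational(1, 2)))), Rational(1, 2)), -294) = Add(Pow(Add(Rational(19, 49), Mul(I, Pow(6, Rational(1, 2)))), Rational(1, 2)), -294) = Add(-294, Pow(Add(Rational(19, 49), Mul(I, Pow(6, Rational(1, 2)))), Rational(1, 2)))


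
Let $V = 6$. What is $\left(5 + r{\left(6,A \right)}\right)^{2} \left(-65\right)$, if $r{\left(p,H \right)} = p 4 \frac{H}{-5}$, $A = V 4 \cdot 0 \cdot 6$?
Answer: $-1625$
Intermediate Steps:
$A = 0$ ($A = 6 \cdot 4 \cdot 0 \cdot 6 = 6 \cdot 0 \cdot 6 = 6 \cdot 0 = 0$)
$r{\left(p,H \right)} = - \frac{4 H p}{5}$ ($r{\left(p,H \right)} = 4 p H \left(- \frac{1}{5}\right) = 4 p \left(- \frac{H}{5}\right) = - \frac{4 H p}{5}$)
$\left(5 + r{\left(6,A \right)}\right)^{2} \left(-65\right) = \left(5 - 0 \cdot 6\right)^{2} \left(-65\right) = \left(5 + 0\right)^{2} \left(-65\right) = 5^{2} \left(-65\right) = 25 \left(-65\right) = -1625$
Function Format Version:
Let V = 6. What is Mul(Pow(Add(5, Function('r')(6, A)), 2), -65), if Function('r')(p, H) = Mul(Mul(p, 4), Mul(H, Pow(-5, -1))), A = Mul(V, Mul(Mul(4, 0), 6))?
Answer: -1625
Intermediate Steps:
A = 0 (A = Mul(6, Mul(Mul(4, 0), 6)) = Mul(6, Mul(0, 6)) = Mul(6, 0) = 0)
Function('r')(p, H) = Mul(Rational(-4, 5), H, p) (Function('r')(p, H) = Mul(Mul(4, p), Mul(H, Rational(-1, 5))) = Mul(Mul(4, p), Mul(Rational(-1, 5), H)) = Mul(Rational(-4, 5), H, p))
Mul(Pow(Add(5, Function('r')(6, A)), 2), -65) = Mul(Pow(Add(5, Mul(Rational(-4, 5), 0, 6)), 2), -65) = Mul(Pow(Add(5, 0), 2), -65) = Mul(Pow(5, 2), -65) = Mul(25, -65) = -1625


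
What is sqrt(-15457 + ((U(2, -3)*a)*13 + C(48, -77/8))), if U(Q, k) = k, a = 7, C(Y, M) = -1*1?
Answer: I*sqrt(15731) ≈ 125.42*I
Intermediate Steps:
C(Y, M) = -1
sqrt(-15457 + ((U(2, -3)*a)*13 + C(48, -77/8))) = sqrt(-15457 + (-3*7*13 - 1)) = sqrt(-15457 + (-21*13 - 1)) = sqrt(-15457 + (-273 - 1)) = sqrt(-15457 - 274) = sqrt(-15731) = I*sqrt(15731)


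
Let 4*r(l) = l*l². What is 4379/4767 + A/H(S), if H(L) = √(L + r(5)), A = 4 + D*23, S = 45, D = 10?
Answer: 4379/4767 + 468*√305/305 ≈ 27.716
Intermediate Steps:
r(l) = l³/4 (r(l) = (l*l²)/4 = l³/4)
A = 234 (A = 4 + 10*23 = 4 + 230 = 234)
H(L) = √(125/4 + L) (H(L) = √(L + (¼)*5³) = √(L + (¼)*125) = √(L + 125/4) = √(125/4 + L))
4379/4767 + A/H(S) = 4379/4767 + 234/((√(125 + 4*45)/2)) = 4379*(1/4767) + 234/((√(125 + 180)/2)) = 4379/4767 + 234/((√305/2)) = 4379/4767 + 234*(2*√305/305) = 4379/4767 + 468*√305/305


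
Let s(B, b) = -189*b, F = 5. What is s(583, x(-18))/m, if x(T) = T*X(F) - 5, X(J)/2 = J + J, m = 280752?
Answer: 22995/93584 ≈ 0.24572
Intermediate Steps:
X(J) = 4*J (X(J) = 2*(J + J) = 2*(2*J) = 4*J)
x(T) = -5 + 20*T (x(T) = T*(4*5) - 5 = T*20 - 5 = 20*T - 5 = -5 + 20*T)
s(583, x(-18))/m = -189*(-5 + 20*(-18))/280752 = -189*(-5 - 360)*(1/280752) = -189*(-365)*(1/280752) = 68985*(1/280752) = 22995/93584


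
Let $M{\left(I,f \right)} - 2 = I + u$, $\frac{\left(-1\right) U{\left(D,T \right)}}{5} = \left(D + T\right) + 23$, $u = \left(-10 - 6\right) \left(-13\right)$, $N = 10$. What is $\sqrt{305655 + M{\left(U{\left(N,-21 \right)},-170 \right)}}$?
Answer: $\sqrt{305805} \approx 553.0$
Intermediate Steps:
$u = 208$ ($u = \left(-16\right) \left(-13\right) = 208$)
$U{\left(D,T \right)} = -115 - 5 D - 5 T$ ($U{\left(D,T \right)} = - 5 \left(\left(D + T\right) + 23\right) = - 5 \left(23 + D + T\right) = -115 - 5 D - 5 T$)
$M{\left(I,f \right)} = 210 + I$ ($M{\left(I,f \right)} = 2 + \left(I + 208\right) = 2 + \left(208 + I\right) = 210 + I$)
$\sqrt{305655 + M{\left(U{\left(N,-21 \right)},-170 \right)}} = \sqrt{305655 + \left(210 - 60\right)} = \sqrt{305655 + 150} = \sqrt{305805}$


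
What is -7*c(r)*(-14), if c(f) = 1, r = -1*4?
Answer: 98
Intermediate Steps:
r = -4
-7*c(r)*(-14) = -7*1*(-14) = -7*(-14) = 98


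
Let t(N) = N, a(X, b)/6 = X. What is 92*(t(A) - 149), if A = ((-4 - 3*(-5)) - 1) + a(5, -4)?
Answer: -10028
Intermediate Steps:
a(X, b) = 6*X
A = 40 (A = ((-4 - 3*(-5)) - 1) + 6*5 = ((-4 + 15) - 1) + 30 = (11 - 1) + 30 = 10 + 30 = 40)
92*(t(A) - 149) = 92*(40 - 149) = 92*(-109) = -10028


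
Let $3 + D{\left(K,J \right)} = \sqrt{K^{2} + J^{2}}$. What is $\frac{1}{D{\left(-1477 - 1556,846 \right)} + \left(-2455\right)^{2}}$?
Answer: $\frac{6027022}{36324984273679} - \frac{9 \sqrt{122405}}{36324984273679} \approx 1.6583 \cdot 10^{-7}$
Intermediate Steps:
$D{\left(K,J \right)} = -3 + \sqrt{J^{2} + K^{2}}$ ($D{\left(K,J \right)} = -3 + \sqrt{K^{2} + J^{2}} = -3 + \sqrt{J^{2} + K^{2}}$)
$\frac{1}{D{\left(-1477 - 1556,846 \right)} + \left(-2455\right)^{2}} = \frac{1}{\left(-3 + \sqrt{846^{2} + \left(-1477 - 1556\right)^{2}}\right) + \left(-2455\right)^{2}} = \frac{1}{\left(-3 + \sqrt{715716 + \left(-1477 - 1556\right)^{2}}\right) + 6027025} = \frac{1}{\left(-3 + \sqrt{715716 + \left(-3033\right)^{2}}\right) + 6027025} = \frac{1}{\left(-3 + \sqrt{715716 + 9199089}\right) + 6027025} = \frac{1}{\left(-3 + \sqrt{9914805}\right) + 6027025} = \frac{1}{\left(-3 + 9 \sqrt{122405}\right) + 6027025} = \frac{1}{6027022 + 9 \sqrt{122405}}$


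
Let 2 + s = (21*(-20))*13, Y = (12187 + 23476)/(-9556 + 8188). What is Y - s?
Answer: 391387/72 ≈ 5435.9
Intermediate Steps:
Y = -1877/72 (Y = 35663/(-1368) = 35663*(-1/1368) = -1877/72 ≈ -26.069)
s = -5462 (s = -2 + (21*(-20))*13 = -2 - 420*13 = -2 - 5460 = -5462)
Y - s = -1877/72 - 1*(-5462) = -1877/72 + 5462 = 391387/72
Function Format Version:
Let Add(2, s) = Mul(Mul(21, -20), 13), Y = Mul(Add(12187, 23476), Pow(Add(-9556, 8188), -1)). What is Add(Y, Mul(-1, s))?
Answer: Rational(391387, 72) ≈ 5435.9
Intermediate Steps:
Y = Rational(-1877, 72) (Y = Mul(35663, Pow(-1368, -1)) = Mul(35663, Rational(-1, 1368)) = Rational(-1877, 72) ≈ -26.069)
s = -5462 (s = Add(-2, Mul(Mul(21, -20), 13)) = Add(-2, Mul(-420, 13)) = Add(-2, -5460) = -5462)
Add(Y, Mul(-1, s)) = Add(Rational(-1877, 72), Mul(-1, -5462)) = Add(Rational(-1877, 72), 5462) = Rational(391387, 72)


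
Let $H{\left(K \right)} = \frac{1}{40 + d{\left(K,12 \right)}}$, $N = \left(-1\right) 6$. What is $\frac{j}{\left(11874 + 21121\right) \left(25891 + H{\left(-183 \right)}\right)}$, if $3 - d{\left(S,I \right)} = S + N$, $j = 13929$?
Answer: $\frac{3231528}{198191495435} \approx 1.6305 \cdot 10^{-5}$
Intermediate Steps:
$N = -6$
$d{\left(S,I \right)} = 9 - S$ ($d{\left(S,I \right)} = 3 - \left(S - 6\right) = 3 - \left(-6 + S\right) = 9 - S$)
$H{\left(K \right)} = \frac{1}{49 - K}$ ($H{\left(K \right)} = \frac{1}{40 - \left(-9 + K\right)} = \frac{1}{49 - K}$)
$\frac{j}{\left(11874 + 21121\right) \left(25891 + H{\left(-183 \right)}\right)} = \frac{13929}{\left(11874 + 21121\right) \left(25891 - \frac{1}{-49 - 183}\right)} = \frac{13929}{32995 \left(25891 - \frac{1}{-232}\right)} = \frac{13929}{32995 \left(25891 - - \frac{1}{232}\right)} = \frac{13929}{32995 \left(25891 + \frac{1}{232}\right)} = \frac{13929}{32995 \cdot \frac{6006713}{232}} = \frac{13929}{\frac{198191495435}{232}} = 13929 \cdot \frac{232}{198191495435} = \frac{3231528}{198191495435}$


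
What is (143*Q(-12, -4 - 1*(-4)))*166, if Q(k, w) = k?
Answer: -284856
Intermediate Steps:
(143*Q(-12, -4 - 1*(-4)))*166 = (143*(-12))*166 = -1716*166 = -284856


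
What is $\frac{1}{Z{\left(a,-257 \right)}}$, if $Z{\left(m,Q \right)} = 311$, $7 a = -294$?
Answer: $\frac{1}{311} \approx 0.0032154$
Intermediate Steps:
$a = -42$ ($a = \frac{1}{7} \left(-294\right) = -42$)
$\frac{1}{Z{\left(a,-257 \right)}} = \frac{1}{311}$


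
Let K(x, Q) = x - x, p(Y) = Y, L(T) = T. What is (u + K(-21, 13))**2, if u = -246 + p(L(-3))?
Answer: 62001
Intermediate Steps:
K(x, Q) = 0
u = -249 (u = -246 - 3 = -249)
(u + K(-21, 13))**2 = (-249 + 0)**2 = (-249)**2 = 62001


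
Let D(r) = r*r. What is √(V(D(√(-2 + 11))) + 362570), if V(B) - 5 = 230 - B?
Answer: 14*√1851 ≈ 602.33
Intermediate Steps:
D(r) = r²
V(B) = 235 - B (V(B) = 5 + (230 - B) = 235 - B)
√(V(D(√(-2 + 11))) + 362570) = √((235 - (√(-2 + 11))²) + 362570) = √((235 - (√9)²) + 362570) = √((235 - 1*3²) + 362570) = √((235 - 1*9) + 362570) = √((235 - 9) + 362570) = √(226 + 362570) = √362796 = 14*√1851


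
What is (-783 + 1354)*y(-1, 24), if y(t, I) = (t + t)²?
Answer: 2284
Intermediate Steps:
y(t, I) = 4*t² (y(t, I) = (2*t)² = 4*t²)
(-783 + 1354)*y(-1, 24) = (-783 + 1354)*(4*(-1)²) = 571*(4*1) = 571*4 = 2284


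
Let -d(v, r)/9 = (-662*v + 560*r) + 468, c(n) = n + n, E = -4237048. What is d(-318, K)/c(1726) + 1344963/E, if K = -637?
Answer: 1388192758419/3656572424 ≈ 379.64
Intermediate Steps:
c(n) = 2*n
d(v, r) = -4212 - 5040*r + 5958*v (d(v, r) = -9*((-662*v + 560*r) + 468) = -9*(468 - 662*v + 560*r) = -4212 - 5040*r + 5958*v)
d(-318, K)/c(1726) + 1344963/E = (-4212 - 5040*(-637) + 5958*(-318))/((2*1726)) + 1344963/(-4237048) = (-4212 + 3210480 - 1894644)/3452 + 1344963*(-1/4237048) = 1311624*(1/3452) - 1344963/4237048 = 327906/863 - 1344963/4237048 = 1388192758419/3656572424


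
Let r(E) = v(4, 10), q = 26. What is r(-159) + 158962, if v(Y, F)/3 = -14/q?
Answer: 2066485/13 ≈ 1.5896e+5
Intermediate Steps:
v(Y, F) = -21/13 (v(Y, F) = 3*(-14/26) = 3*(-14*1/26) = 3*(-7/13) = -21/13)
r(E) = -21/13
r(-159) + 158962 = -21/13 + 158962 = 2066485/13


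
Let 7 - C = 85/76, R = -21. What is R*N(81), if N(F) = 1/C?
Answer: -532/149 ≈ -3.5705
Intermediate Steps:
C = 447/76 (C = 7 - 85/76 = 447/76 ≈ 5.8816)
N(F) = 76/447 (N(F) = 1/(447/76) = 76/447)
R*N(81) = -21*76/447 = -532/149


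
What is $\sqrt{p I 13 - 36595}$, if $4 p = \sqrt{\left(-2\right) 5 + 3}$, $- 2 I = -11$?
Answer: $\frac{\sqrt{-585520 + 286 i \sqrt{7}}}{4} \approx 0.12361 + 191.3 i$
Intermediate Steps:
$I = \frac{11}{2}$ ($I = \left(- \frac{1}{2}\right) \left(-11\right) = \frac{11}{2} \approx 5.5$)
$p = \frac{i \sqrt{7}}{4}$ ($p = \frac{\sqrt{\left(-2\right) 5 + 3}}{4} = \frac{\sqrt{-10 + 3}}{4} = \frac{\sqrt{-7}}{4} = \frac{i \sqrt{7}}{4} \approx 0.66144 i$)
$\sqrt{p I 13 - 36595} = \sqrt{\frac{i \sqrt{7}}{4} \cdot \frac{11}{2} \cdot 13 - 36595} = \sqrt{\frac{11 i \sqrt{7}}{8} \cdot 13 - 36595} = \sqrt{\frac{143 i \sqrt{7}}{8} - 36595} = \sqrt{-36595 + \frac{143 i \sqrt{7}}{8}}$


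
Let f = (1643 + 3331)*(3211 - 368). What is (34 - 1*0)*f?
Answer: 480796788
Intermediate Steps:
f = 14141082 (f = 4974*2843 = 14141082)
(34 - 1*0)*f = (34 - 1*0)*14141082 = (34 + 0)*14141082 = 34*14141082 = 480796788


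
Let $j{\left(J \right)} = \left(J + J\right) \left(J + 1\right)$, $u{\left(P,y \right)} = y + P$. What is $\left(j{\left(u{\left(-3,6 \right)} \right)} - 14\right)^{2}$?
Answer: $100$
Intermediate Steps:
$u{\left(P,y \right)} = P + y$
$j{\left(J \right)} = 2 J \left(1 + J\right)$
$\left(j{\left(u{\left(-3,6 \right)} \right)} - 14\right)^{2} = \left(2 \left(-3 + 6\right) \left(1 + \left(-3 + 6\right)\right) - 14\right)^{2} = \left(2 \cdot 3 \left(1 + 3\right) - 14\right)^{2} = \left(2 \cdot 3 \cdot 4 - 14\right)^{2} = \left(24 - 14\right)^{2} = 10^{2} = 100$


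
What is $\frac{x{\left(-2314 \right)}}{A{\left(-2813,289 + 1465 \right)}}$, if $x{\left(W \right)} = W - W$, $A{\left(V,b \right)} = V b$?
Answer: $0$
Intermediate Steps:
$x{\left(W \right)} = 0$
$\frac{x{\left(-2314 \right)}}{A{\left(-2813,289 + 1465 \right)}} = \frac{0}{\left(-2813\right) \left(289 + 1465\right)} = \frac{0}{\left(-2813\right) 1754} = \frac{0}{-4934002} = 0 \left(- \frac{1}{4934002}\right) = 0$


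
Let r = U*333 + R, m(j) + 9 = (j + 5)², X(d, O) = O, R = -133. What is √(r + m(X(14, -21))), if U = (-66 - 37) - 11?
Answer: 2*I*√9462 ≈ 194.55*I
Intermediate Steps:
U = -114 (U = -103 - 11 = -114)
m(j) = -9 + (5 + j)² (m(j) = -9 + (j + 5)² = -9 + (5 + j)²)
r = -38095 (r = -114*333 - 133 = -37962 - 133 = -38095)
√(r + m(X(14, -21))) = √(-38095 + (-9 + (5 - 21)²)) = √(-38095 + (-9 + (-16)²)) = √(-38095 + (-9 + 256)) = √(-38095 + 247) = √(-37848) = 2*I*√9462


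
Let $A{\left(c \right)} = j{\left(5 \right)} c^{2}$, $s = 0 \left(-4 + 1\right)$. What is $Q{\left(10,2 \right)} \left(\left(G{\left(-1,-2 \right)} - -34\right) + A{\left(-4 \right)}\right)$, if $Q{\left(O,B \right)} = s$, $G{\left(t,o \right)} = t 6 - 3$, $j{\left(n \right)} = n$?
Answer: $0$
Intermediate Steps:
$G{\left(t,o \right)} = -3 + 6 t$ ($G{\left(t,o \right)} = 6 t - 3 = -3 + 6 t$)
$s = 0$ ($s = 0 \left(-3\right) = 0$)
$Q{\left(O,B \right)} = 0$
$A{\left(c \right)} = 5 c^{2}$
$Q{\left(10,2 \right)} \left(\left(G{\left(-1,-2 \right)} - -34\right) + A{\left(-4 \right)}\right) = 0 \left(\left(\left(-3 + 6 \left(-1\right)\right) - -34\right) + 5 \left(-4\right)^{2}\right) = 0 \left(\left(\left(-3 - 6\right) + 34\right) + 5 \cdot 16\right) = 0 \left(\left(-9 + 34\right) + 80\right) = 0 \left(25 + 80\right) = 0 \cdot 105 = 0$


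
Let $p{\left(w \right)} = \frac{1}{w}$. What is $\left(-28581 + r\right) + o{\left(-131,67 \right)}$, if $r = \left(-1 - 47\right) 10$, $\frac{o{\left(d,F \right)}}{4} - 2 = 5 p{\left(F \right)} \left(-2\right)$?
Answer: $- \frac{1946591}{67} \approx -29054.0$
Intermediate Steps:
$o{\left(d,F \right)} = 8 - \frac{40}{F}$ ($o{\left(d,F \right)} = 8 + 4 \frac{5}{F} \left(-2\right) = 8 + 4 \left(- \frac{10}{F}\right) = 8 - \frac{40}{F}$)
$r = -480$ ($r = \left(-48\right) 10 = -480$)
$\left(-28581 + r\right) + o{\left(-131,67 \right)} = \left(-28581 - 480\right) + \left(8 - \frac{40}{67}\right) = -29061 + \left(8 - \frac{40}{67}\right) = -29061 + \frac{496}{67} = - \frac{1946591}{67}$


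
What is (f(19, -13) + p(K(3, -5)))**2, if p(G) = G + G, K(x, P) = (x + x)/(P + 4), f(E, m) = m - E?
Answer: 1936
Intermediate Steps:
K(x, P) = 2*x/(4 + P) (K(x, P) = (2*x)/(4 + P) = 2*x/(4 + P))
p(G) = 2*G
(f(19, -13) + p(K(3, -5)))**2 = ((-13 - 1*19) + 2*(2*3/(4 - 5)))**2 = ((-13 - 19) + 2*(2*3/(-1)))**2 = (-32 + 2*(2*3*(-1)))**2 = (-32 + 2*(-6))**2 = (-32 - 12)**2 = (-44)**2 = 1936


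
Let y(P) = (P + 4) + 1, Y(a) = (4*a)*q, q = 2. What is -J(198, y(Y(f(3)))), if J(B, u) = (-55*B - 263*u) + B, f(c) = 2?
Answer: 16215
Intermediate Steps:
Y(a) = 8*a (Y(a) = (4*a)*2 = 8*a)
y(P) = 5 + P (y(P) = (4 + P) + 1 = 5 + P)
J(B, u) = -263*u - 54*B (J(B, u) = (-263*u - 55*B) + B = -263*u - 54*B)
-J(198, y(Y(f(3)))) = -(-263*(5 + 8*2) - 54*198) = -(-263*(5 + 16) - 10692) = -(-263*21 - 10692) = -(-5523 - 10692) = -1*(-16215) = 16215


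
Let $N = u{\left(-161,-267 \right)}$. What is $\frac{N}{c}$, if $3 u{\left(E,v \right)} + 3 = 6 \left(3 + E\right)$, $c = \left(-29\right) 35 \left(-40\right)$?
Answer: $- \frac{317}{40600} \approx -0.0078079$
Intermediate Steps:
$c = 40600$ ($c = \left(-1015\right) \left(-40\right) = 40600$)
$u{\left(E,v \right)} = 5 + 2 E$ ($u{\left(E,v \right)} = -1 + \frac{6 \left(3 + E\right)}{3} = -1 + \frac{18 + 6 E}{3} = -1 + \left(6 + 2 E\right) = 5 + 2 E$)
$N = -317$ ($N = 5 + 2 \left(-161\right) = 5 - 322 = -317$)
$\frac{N}{c} = - \frac{317}{40600}$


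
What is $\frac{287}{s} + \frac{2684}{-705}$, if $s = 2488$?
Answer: $- \frac{6475457}{1754040} \approx -3.6917$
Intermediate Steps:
$\frac{287}{s} + \frac{2684}{-705} = \frac{287}{2488} + \frac{2684}{-705} = 287 \cdot \frac{1}{2488} + 2684 \left(- \frac{1}{705}\right) = \frac{287}{2488} - \frac{2684}{705} = - \frac{6475457}{1754040}$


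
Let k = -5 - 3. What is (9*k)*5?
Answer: -360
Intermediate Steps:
k = -8
(9*k)*5 = (9*(-8))*5 = -72*5 = -360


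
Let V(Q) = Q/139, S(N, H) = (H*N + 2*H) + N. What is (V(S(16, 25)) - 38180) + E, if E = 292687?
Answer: 35376939/139 ≈ 2.5451e+5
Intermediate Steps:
S(N, H) = N + 2*H + H*N (S(N, H) = (2*H + H*N) + N = N + 2*H + H*N)
V(Q) = Q/139 (V(Q) = Q*(1/139) = Q/139)
(V(S(16, 25)) - 38180) + E = ((16 + 2*25 + 25*16)/139 - 38180) + 292687 = ((16 + 50 + 400)/139 - 38180) + 292687 = ((1/139)*466 - 38180) + 292687 = (466/139 - 38180) + 292687 = -5306554/139 + 292687 = 35376939/139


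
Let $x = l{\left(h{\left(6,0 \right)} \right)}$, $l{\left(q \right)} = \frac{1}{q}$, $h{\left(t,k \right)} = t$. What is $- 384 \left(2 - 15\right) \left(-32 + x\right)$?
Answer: $-158912$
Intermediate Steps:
$x = \frac{1}{6} \approx 0.16667$
$- 384 \left(2 - 15\right) \left(-32 + x\right) = - 384 \left(2 - 15\right) \left(-32 + \frac{1}{6}\right) = - 384 \left(\left(-13\right) \left(- \frac{191}{6}\right)\right) = \left(-384\right) \frac{2483}{6} = -158912$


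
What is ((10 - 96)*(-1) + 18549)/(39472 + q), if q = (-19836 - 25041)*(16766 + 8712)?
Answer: -18635/1143336734 ≈ -1.6299e-5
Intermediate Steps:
q = -1143376206 (q = -44877*25478 = -1143376206)
((10 - 96)*(-1) + 18549)/(39472 + q) = ((10 - 96)*(-1) + 18549)/(39472 - 1143376206) = (-86*(-1) + 18549)/(-1143336734) = (86 + 18549)*(-1/1143336734) = 18635*(-1/1143336734) = -18635/1143336734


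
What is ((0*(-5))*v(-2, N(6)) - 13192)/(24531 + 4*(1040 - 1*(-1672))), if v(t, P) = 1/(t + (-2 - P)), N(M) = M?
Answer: -13192/35379 ≈ -0.37288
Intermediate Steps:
v(t, P) = 1/(-2 + t - P)
((0*(-5))*v(-2, N(6)) - 13192)/(24531 + 4*(1040 - 1*(-1672))) = ((0*(-5))/(-2 - 2 - 1*6) - 13192)/(24531 + 4*(1040 - 1*(-1672))) = (0/(-2 - 2 - 6) - 13192)/(24531 + 4*(1040 + 1672)) = (0/(-10) - 13192)/(24531 + 4*2712) = (0*(-1/10) - 13192)/(24531 + 10848) = (0 - 13192)/35379 = -13192*1/35379 = -13192/35379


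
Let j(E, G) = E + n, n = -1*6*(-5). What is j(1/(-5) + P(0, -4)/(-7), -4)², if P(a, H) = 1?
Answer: 1077444/1225 ≈ 879.55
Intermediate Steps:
n = 30 (n = -6*(-5) = 30)
j(E, G) = 30 + E (j(E, G) = E + 30 = 30 + E)
j(1/(-5) + P(0, -4)/(-7), -4)² = (30 + (1/(-5) + 1/(-7)))² = (30 + (1*(-⅕) + 1*(-⅐)))² = (30 + (-⅕ - ⅐))² = (30 - 12/35)² = (1038/35)² = 1077444/1225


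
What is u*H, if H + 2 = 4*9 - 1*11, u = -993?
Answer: -22839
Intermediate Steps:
H = 23 (H = -2 + (4*9 - 1*11) = -2 + (36 - 11) = -2 + 25 = 23)
u*H = -993*23 = -22839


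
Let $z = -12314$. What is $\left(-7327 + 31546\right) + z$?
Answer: $11905$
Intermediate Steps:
$\left(-7327 + 31546\right) + z = \left(-7327 + 31546\right) - 12314 = 24219 - 12314 = 11905$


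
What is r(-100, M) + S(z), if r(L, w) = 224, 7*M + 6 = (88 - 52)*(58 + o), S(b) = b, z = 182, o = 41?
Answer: 406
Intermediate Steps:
M = 3558/7 (M = -6/7 + ((88 - 52)*(58 + 41))/7 = -6/7 + (36*99)/7 = -6/7 + (⅐)*3564 = -6/7 + 3564/7 = 3558/7 ≈ 508.29)
r(-100, M) + S(z) = 224 + 182 = 406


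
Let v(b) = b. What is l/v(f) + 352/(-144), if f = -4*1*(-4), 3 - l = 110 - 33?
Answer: -509/72 ≈ -7.0694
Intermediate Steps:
l = -74 (l = 3 - (110 - 33) = 3 - 1*77 = 3 - 77 = -74)
f = 16 (f = -4*(-4) = 16)
l/v(f) + 352/(-144) = -74/16 + 352/(-144) = -74*1/16 + 352*(-1/144) = -37/8 - 22/9 = -509/72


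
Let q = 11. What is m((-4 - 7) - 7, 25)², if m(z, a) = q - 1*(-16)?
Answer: 729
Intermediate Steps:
m(z, a) = 27 (m(z, a) = 11 - 1*(-16) = 11 + 16 = 27)
m((-4 - 7) - 7, 25)² = 27² = 729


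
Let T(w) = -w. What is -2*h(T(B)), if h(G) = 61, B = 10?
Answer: -122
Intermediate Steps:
-2*h(T(B)) = -2*61 = -122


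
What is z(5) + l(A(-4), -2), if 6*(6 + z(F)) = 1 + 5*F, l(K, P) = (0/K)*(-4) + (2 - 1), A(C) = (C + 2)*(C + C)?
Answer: -2/3 ≈ -0.66667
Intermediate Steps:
A(C) = 2*C*(2 + C) (A(C) = (2 + C)*(2*C) = 2*C*(2 + C))
l(K, P) = 1 (l(K, P) = 0*(-4) + 1 = 0 + 1 = 1)
z(F) = -35/6 + 5*F/6 (z(F) = -6 + (1 + 5*F)/6 = -6 + (1/6 + 5*F/6) = -35/6 + 5*F/6)
z(5) + l(A(-4), -2) = (-35/6 + (5/6)*5) + 1 = (-35/6 + 25/6) + 1 = -5/3 + 1 = -2/3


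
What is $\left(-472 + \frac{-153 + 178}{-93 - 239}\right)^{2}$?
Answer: $\frac{24563979441}{110224} \approx 2.2286 \cdot 10^{5}$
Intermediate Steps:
$\left(-472 + \frac{-153 + 178}{-93 - 239}\right)^{2} = \left(-472 + \frac{25}{-332}\right)^{2} = \left(-472 + 25 \left(- \frac{1}{332}\right)\right)^{2} = \left(-472 - \frac{25}{332}\right)^{2} = \left(- \frac{156729}{332}\right)^{2} = \frac{24563979441}{110224}$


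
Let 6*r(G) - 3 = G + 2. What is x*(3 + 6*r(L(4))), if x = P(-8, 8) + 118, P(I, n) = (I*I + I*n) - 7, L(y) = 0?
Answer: 888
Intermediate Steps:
r(G) = 5/6 + G/6 (r(G) = 1/2 + (G + 2)/6 = 1/2 + (2 + G)/6 = 1/2 + (1/3 + G/6) = 5/6 + G/6)
P(I, n) = -7 + I**2 + I*n (P(I, n) = (I**2 + I*n) - 7 = -7 + I**2 + I*n)
x = 111 (x = (-7 + (-8)**2 - 8*8) + 118 = (-7 + 64 - 64) + 118 = -7 + 118 = 111)
x*(3 + 6*r(L(4))) = 111*(3 + 6*(5/6 + (1/6)*0)) = 111*(3 + 6*(5/6 + 0)) = 111*(3 + 6*(5/6)) = 111*(3 + 5) = 111*8 = 888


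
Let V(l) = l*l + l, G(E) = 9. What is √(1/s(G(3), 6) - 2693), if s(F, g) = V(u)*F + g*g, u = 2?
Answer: I*√2423690/30 ≈ 51.894*I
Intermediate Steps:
V(l) = l + l² (V(l) = l² + l = l + l²)
s(F, g) = g² + 6*F (s(F, g) = (2*(1 + 2))*F + g*g = (2*3)*F + g² = 6*F + g² = g² + 6*F)
√(1/s(G(3), 6) - 2693) = √(1/(6² + 6*9) - 2693) = √(1/(36 + 54) - 2693) = √(1/90 - 2693) = √(-242369/90) = I*√2423690/30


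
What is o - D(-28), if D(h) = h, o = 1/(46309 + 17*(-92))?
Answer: 1252861/44745 ≈ 28.000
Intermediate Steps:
o = 1/44745 (o = 1/(46309 - 1564) = 1/44745 ≈ 2.2349e-5)
o - D(-28) = 1/44745 - 1*(-28) = 1/44745 + 28 = 1252861/44745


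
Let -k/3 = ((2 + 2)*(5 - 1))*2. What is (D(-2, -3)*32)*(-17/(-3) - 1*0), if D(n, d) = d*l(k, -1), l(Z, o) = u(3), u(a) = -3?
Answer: 1632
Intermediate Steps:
k = -96 (k = -3*(2 + 2)*(5 - 1)*2 = -3*4*4*2 = -48*2 = -3*32 = -96)
l(Z, o) = -3
D(n, d) = -3*d (D(n, d) = d*(-3) = -3*d)
(D(-2, -3)*32)*(-17/(-3) - 1*0) = (-3*(-3)*32)*(-17/(-3) - 1*0) = (9*32)*(-17*(-1/3) + 0) = 288*(17/3 + 0) = 288*(17/3) = 1632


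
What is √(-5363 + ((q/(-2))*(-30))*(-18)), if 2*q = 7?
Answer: 2*I*√1577 ≈ 79.423*I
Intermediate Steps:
q = 7/2 (q = (½)*7 = 7/2 ≈ 3.5000)
√(-5363 + ((q/(-2))*(-30))*(-18)) = √(-5363 + (((7/2)/(-2))*(-30))*(-18)) = √(-5363 + (((7/2)*(-½))*(-30))*(-18)) = √(-5363 - 7/4*(-30)*(-18)) = √(-5363 + (105/2)*(-18)) = √(-5363 - 945) = √(-6308) = 2*I*√1577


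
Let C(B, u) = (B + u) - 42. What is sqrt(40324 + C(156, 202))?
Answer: 8*sqrt(635) ≈ 201.59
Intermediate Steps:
C(B, u) = -42 + B + u
sqrt(40324 + C(156, 202)) = sqrt(40324 + (-42 + 156 + 202)) = sqrt(40324 + 316) = sqrt(40640) = 8*sqrt(635)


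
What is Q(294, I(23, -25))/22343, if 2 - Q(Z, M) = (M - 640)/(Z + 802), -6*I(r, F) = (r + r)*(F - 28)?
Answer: 7277/73463784 ≈ 9.9056e-5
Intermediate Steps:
I(r, F) = -r*(-28 + F)/3 (I(r, F) = -(r + r)*(F - 28)/6 = -2*r*(-28 + F)/6 = -r*(-28 + F)/3)
Q(Z, M) = 2 - (-640 + M)/(802 + Z) (Q(Z, M) = 2 - (M - 640)/(Z + 802) = 2 - (-640 + M)/(802 + Z))
Q(294, I(23, -25))/22343 = ((2244 - 23*(28 - 1*(-25))/3 + 2*294)/(802 + 294))/22343 = ((2244 - 23*(28 + 25)/3 + 588)/1096)*(1/22343) = ((2244 - 23*53/3 + 588)/1096)*(1/22343) = ((2244 - 1*1219/3 + 588)/1096)*(1/22343) = ((2244 - 1219/3 + 588)/1096)*(1/22343) = ((1/1096)*(7277/3))*(1/22343) = (7277/3288)*(1/22343) = 7277/73463784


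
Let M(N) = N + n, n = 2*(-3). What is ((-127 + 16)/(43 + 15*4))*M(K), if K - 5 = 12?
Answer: -1221/103 ≈ -11.854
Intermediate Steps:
K = 17 (K = 5 + 12 = 17)
n = -6
M(N) = -6 + N (M(N) = N - 6 = -6 + N)
((-127 + 16)/(43 + 15*4))*M(K) = ((-127 + 16)/(43 + 15*4))*(-6 + 17) = -111/(43 + 60)*11 = -111/103*11 = -1221/103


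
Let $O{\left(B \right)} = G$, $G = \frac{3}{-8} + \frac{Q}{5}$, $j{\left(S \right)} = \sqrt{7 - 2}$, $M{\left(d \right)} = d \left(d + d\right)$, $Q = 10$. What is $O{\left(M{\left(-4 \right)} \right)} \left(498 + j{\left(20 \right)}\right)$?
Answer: $\frac{3237}{4} + \frac{13 \sqrt{5}}{8} \approx 812.88$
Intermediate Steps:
$M{\left(d \right)} = 2 d^{2}$ ($M{\left(d \right)} = d 2 d = 2 d^{2}$)
$j{\left(S \right)} = \sqrt{5}$
$G = \frac{13}{8}$ ($G = \frac{3}{-8} + \frac{10}{5} = 3 \left(- \frac{1}{8}\right) + 10 \cdot \frac{1}{5} = - \frac{3}{8} + 2 = \frac{13}{8} \approx 1.625$)
$O{\left(B \right)} = \frac{13}{8}$
$O{\left(M{\left(-4 \right)} \right)} \left(498 + j{\left(20 \right)}\right) = \frac{13 \left(498 + \sqrt{5}\right)}{8} = \frac{3237}{4} + \frac{13 \sqrt{5}}{8}$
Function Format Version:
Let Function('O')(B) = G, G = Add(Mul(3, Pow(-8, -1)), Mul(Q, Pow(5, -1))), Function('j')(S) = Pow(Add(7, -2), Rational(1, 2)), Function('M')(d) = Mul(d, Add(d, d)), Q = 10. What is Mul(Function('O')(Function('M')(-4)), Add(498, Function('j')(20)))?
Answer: Add(Rational(3237, 4), Mul(Rational(13, 8), Pow(5, Rational(1, 2)))) ≈ 812.88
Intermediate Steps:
Function('M')(d) = Mul(2, Pow(d, 2)) (Function('M')(d) = Mul(d, Mul(2, d)) = Mul(2, Pow(d, 2)))
Function('j')(S) = Pow(5, Rational(1, 2))
G = Rational(13, 8) (G = Add(Mul(3, Pow(-8, -1)), Mul(10, Pow(5, -1))) = Add(Mul(3, Rational(-1, 8)), Mul(10, Rational(1, 5))) = Add(Rational(-3, 8), 2) = Rational(13, 8) ≈ 1.6250)
Function('O')(B) = Rational(13, 8)
Mul(Function('O')(Function('M')(-4)), Add(498, Function('j')(20))) = Mul(Rational(13, 8), Add(498, Pow(5, Rational(1, 2)))) = Add(Rational(3237, 4), Mul(Rational(13, 8), Pow(5, Rational(1, 2))))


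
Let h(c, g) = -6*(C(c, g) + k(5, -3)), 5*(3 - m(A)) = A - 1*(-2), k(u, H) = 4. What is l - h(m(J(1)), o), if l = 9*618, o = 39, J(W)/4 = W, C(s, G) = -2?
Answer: 5574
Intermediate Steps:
J(W) = 4*W
m(A) = 13/5 - A/5 (m(A) = 3 - (A - 1*(-2))/5 = 3 - (A + 2)/5 = 3 - (2 + A)/5 = 3 + (-⅖ - A/5) = 13/5 - A/5)
h(c, g) = -12 (h(c, g) = -6*(-2 + 4) = -6*2 = -12)
l = 5562
l - h(m(J(1)), o) = 5562 - 1*(-12) = 5562 + 12 = 5574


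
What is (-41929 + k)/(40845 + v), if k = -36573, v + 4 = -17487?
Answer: -39251/11677 ≈ -3.3614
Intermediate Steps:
v = -17491 (v = -4 - 17487 = -17491)
(-41929 + k)/(40845 + v) = (-41929 - 36573)/(40845 - 17491) = -78502/23354 = -78502*1/23354 = -39251/11677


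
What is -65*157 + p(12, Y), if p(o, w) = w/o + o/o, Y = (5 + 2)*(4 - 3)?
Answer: -122441/12 ≈ -10203.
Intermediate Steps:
Y = 7 (Y = 7*1 = 7)
p(o, w) = 1 + w/o (p(o, w) = w/o + 1 = 1 + w/o)
-65*157 + p(12, Y) = -65*157 + (12 + 7)/12 = -10205 + (1/12)*19 = -10205 + 19/12 = -122441/12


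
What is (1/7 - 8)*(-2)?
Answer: 110/7 ≈ 15.714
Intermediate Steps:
(1/7 - 8)*(-2) = (⅐ - 8)*(-2) = -55/7*(-2) = 110/7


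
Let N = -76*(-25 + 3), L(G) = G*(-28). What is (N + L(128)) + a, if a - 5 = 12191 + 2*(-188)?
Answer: 9908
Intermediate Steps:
L(G) = -28*G
a = 11820 (a = 5 + (12191 + 2*(-188)) = 5 + (12191 - 376) = 5 + 11815 = 11820)
N = 1672 (N = -76*(-22) = 1672)
(N + L(128)) + a = (1672 - 28*128) + 11820 = (1672 - 3584) + 11820 = -1912 + 11820 = 9908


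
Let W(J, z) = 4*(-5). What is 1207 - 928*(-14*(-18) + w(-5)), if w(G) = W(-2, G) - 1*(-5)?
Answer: -218729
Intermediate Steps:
W(J, z) = -20
w(G) = -15 (w(G) = -20 - 1*(-5) = -20 + 5 = -15)
1207 - 928*(-14*(-18) + w(-5)) = 1207 - 928*(-14*(-18) - 15) = 1207 - 928*(252 - 15) = 1207 - 928*237 = 1207 - 219936 = -218729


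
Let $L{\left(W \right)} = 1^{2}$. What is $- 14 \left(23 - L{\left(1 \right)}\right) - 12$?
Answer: $-320$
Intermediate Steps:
$L{\left(W \right)} = 1$
$- 14 \left(23 - L{\left(1 \right)}\right) - 12 = - 14 \left(23 - 1\right) - 12 = \left(-14\right) 22 - 12 = -308 - 12 = -320$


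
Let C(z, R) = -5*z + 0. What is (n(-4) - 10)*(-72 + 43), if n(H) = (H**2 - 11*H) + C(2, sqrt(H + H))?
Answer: -1160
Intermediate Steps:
C(z, R) = -5*z
n(H) = -10 + H**2 - 11*H (n(H) = (H**2 - 11*H) - 5*2 = (H**2 - 11*H) - 10 = -10 + H**2 - 11*H)
(n(-4) - 10)*(-72 + 43) = ((-10 + (-4)**2 - 11*(-4)) - 10)*(-72 + 43) = ((-10 + 16 + 44) - 10)*(-29) = (50 - 10)*(-29) = 40*(-29) = -1160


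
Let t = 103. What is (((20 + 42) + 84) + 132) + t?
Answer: 381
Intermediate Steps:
(((20 + 42) + 84) + 132) + t = (((20 + 42) + 84) + 132) + 103 = ((62 + 84) + 132) + 103 = (146 + 132) + 103 = 278 + 103 = 381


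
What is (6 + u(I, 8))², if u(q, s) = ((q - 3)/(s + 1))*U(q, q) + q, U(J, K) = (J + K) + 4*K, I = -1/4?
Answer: 22801/576 ≈ 39.585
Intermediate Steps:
I = -¼ (I = -1*¼ = -¼ ≈ -0.25000)
U(J, K) = J + 5*K
u(q, s) = q + 6*q*(-3 + q)/(1 + s) (u(q, s) = ((q - 3)/(s + 1))*(q + 5*q) + q = ((-3 + q)/(1 + s))*(6*q) + q = 6*q*(-3 + q)/(1 + s) + q = q + 6*q*(-3 + q)/(1 + s))
(6 + u(I, 8))² = (6 - (-17 + 8 + 6*(-¼))/(4*(1 + 8)))² = (6 - ¼*(-17 + 8 - 3/2)/9)² = (6 - ¼*⅑*(-21/2))² = (6 + 7/24)² = (151/24)² = 22801/576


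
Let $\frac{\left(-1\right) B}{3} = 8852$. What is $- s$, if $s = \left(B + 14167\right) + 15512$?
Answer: $-3123$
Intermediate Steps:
$B = -26556$ ($B = \left(-3\right) 8852 = -26556$)
$s = 3123$ ($s = \left(-26556 + 14167\right) + 15512 = -12389 + 15512 = 3123$)
$- s = \left(-1\right) 3123 = -3123$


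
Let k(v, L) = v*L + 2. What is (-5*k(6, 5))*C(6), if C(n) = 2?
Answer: -320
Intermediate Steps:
k(v, L) = 2 + L*v (k(v, L) = L*v + 2 = 2 + L*v)
(-5*k(6, 5))*C(6) = -5*(2 + 5*6)*2 = -5*(2 + 30)*2 = -5*32*2 = -160*2 = -320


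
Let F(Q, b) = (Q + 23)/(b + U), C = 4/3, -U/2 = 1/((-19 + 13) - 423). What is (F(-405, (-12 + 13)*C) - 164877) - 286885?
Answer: -129737633/287 ≈ -4.5205e+5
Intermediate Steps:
U = 2/429 (U = -2/((-19 + 13) - 423) = -2/(-6 - 423) = -2/(-429) = -2*(-1/429) = 2/429 ≈ 0.0046620)
C = 4/3 (C = 4*(1/3) = 4/3 ≈ 1.3333)
F(Q, b) = (23 + Q)/(2/429 + b) (F(Q, b) = (Q + 23)/(b + 2/429) = (23 + Q)/(2/429 + b))
(F(-405, (-12 + 13)*C) - 164877) - 286885 = (429*(23 - 405)/(2 + 429*((-12 + 13)*(4/3))) - 164877) - 286885 = (429*(-382)/(2 + 429*(1*(4/3))) - 164877) - 286885 = (429*(-382)/(2 + 429*(4/3)) - 164877) - 286885 = (429*(-382)/(2 + 572) - 164877) - 286885 = (429*(-382)/574 - 164877) - 286885 = (429*(1/574)*(-382) - 164877) - 286885 = (-81939/287 - 164877) - 286885 = -47401638/287 - 286885 = -129737633/287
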